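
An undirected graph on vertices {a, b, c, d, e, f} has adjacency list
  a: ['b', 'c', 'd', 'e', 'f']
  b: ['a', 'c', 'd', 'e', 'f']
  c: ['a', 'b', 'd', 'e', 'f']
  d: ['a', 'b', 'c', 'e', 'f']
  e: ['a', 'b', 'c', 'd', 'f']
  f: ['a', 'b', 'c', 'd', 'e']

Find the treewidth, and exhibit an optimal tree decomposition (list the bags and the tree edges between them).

With just one bag of size 6, the width is 6 − 1 = 5, so tw(G) ≤ 5. On the other hand G contains the 6-clique {a, b, c, d, e, f}. A clique must lie in a single bag of any decomposition, so no decomposition can have width below 5. Combining the bounds, tw(G) = 5.

Treewidth 5.
One optimal decomposition is:
Bags: B1 = {a, b, c, d, e, f}
Tree: (single bag)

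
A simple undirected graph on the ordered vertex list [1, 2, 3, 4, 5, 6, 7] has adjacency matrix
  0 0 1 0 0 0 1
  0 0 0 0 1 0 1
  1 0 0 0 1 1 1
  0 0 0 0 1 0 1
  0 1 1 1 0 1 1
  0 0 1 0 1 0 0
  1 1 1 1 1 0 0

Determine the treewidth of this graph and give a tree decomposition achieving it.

Each bag holds 3 vertices, so the decomposition has width 2, which upper-bounds the treewidth. For the lower bound, the 3 vertices {1, 3, 7} are pairwise adjacent, and any tree decomposition puts a clique entirely inside one bag — forcing width ≥ 2. The upper and lower bounds meet at 2, so that is the treewidth.

Treewidth 2.
Bags: B1 = {3, 5, 7}  B2 = {3, 5, 6}  B3 = {2, 5, 7}  B4 = {1, 3, 7}  B5 = {4, 5, 7}
Tree: B1–B2, B1–B3, B1–B4, B3–B5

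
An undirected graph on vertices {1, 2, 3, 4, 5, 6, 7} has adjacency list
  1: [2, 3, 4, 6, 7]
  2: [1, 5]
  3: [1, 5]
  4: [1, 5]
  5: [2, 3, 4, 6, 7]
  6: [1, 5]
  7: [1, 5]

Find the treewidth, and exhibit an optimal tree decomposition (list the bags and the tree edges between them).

Every bag has size at most 3, so the width is 3 − 1 = 2 and tw(G) ≤ 2. Since 5–6–1–7–5 is a cycle in G, G is not acyclic. Forests are exactly the graphs of treewidth ≤ 1, so tw(G) ≥ 2. Hence tw(G) = 2 exactly.

Treewidth 2.
Bags: B1 = {1, 5, 6}  B2 = {1, 5, 7}  B3 = {1, 4, 5}  B4 = {1, 3, 5}  B5 = {1, 2, 5}
Tree: B1–B2, B2–B3, B3–B4, B4–B5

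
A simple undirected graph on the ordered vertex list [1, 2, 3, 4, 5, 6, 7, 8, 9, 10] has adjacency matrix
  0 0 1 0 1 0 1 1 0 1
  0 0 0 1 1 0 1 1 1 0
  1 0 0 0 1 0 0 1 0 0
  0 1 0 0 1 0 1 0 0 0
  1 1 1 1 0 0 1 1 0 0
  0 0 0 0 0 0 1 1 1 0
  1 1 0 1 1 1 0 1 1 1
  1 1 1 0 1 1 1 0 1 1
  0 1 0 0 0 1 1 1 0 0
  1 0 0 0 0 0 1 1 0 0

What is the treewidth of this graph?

A width-3 tree decomposition is:
Bags: B1 = {1, 5, 7, 8}  B2 = {2, 5, 7, 8}  B3 = {1, 3, 5, 8}  B4 = {1, 7, 8, 10}  B5 = {2, 7, 8, 9}  B6 = {6, 7, 8, 9}  B7 = {2, 4, 5, 7}
Tree: B1–B2, B1–B3, B1–B4, B2–B5, B5–B6, B2–B7
Every bag has size at most 4, so the width is 4 − 1 = 3 and tw(G) ≤ 3. On the other hand G contains the 4-clique {1, 3, 5, 8}. A clique must lie in a single bag of any decomposition, so no decomposition can have width below 3. The upper and lower bounds meet at 3, so that is the treewidth.

3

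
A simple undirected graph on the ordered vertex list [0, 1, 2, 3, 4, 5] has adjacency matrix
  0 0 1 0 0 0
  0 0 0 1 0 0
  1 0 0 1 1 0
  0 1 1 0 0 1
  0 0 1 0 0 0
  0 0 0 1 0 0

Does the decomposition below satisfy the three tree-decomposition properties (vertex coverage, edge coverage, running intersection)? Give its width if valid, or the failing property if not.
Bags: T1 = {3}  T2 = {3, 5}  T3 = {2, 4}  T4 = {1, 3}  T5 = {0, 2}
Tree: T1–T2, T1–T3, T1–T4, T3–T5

No — edge (2,3) lies in no bag.

A tree decomposition must satisfy three properties: every vertex lies in some bag; for every edge, both endpoints lie together in some bag; and for every vertex, the bags containing it form a connected subtree. Here edge (2,3) lies in no bag, so the decomposition is invalid.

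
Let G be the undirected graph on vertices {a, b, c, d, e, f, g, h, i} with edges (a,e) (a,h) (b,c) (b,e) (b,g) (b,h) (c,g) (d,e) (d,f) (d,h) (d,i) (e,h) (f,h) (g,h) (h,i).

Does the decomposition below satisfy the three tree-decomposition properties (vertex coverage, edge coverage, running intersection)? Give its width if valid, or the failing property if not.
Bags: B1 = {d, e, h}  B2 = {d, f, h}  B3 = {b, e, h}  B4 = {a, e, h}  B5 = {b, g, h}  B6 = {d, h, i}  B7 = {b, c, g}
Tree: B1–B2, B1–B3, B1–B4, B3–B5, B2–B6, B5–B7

Vertex coverage: the bags together contain {a, b, c, d, e, f, g, h, i}, the full vertex set. Edge coverage: each edge of G has both endpoints in at least one bag. Running intersection: for every vertex, the bags containing it form a connected subtree. All three properties hold, so this is a valid tree decomposition of width max|bag| − 1 = 2, and hence tw(G) ≤ 2.

Yes; width 2.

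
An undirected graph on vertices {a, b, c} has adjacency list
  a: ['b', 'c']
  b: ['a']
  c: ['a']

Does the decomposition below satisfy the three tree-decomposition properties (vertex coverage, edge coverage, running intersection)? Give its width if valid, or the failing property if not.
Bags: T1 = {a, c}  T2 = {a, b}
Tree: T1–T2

Checking the three conditions: (i) the bags cover all of {a, b, c}; (ii) for each edge, some bag contains both endpoints; (iii) the bags containing any fixed vertex form a subtree. All hold, so the decomposition is valid with width 2 − 1 = 1.

Yes; width 1.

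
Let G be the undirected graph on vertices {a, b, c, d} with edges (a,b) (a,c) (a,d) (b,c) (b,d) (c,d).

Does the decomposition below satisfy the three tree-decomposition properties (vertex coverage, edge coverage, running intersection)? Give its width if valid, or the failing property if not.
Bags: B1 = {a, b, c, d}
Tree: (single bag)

Vertex coverage: the bags together contain {a, b, c, d}, the full vertex set. Edge coverage: each edge of G has both endpoints in at least one bag. Running intersection: for every vertex, the bags containing it form a connected subtree. All three properties hold, so this is a valid tree decomposition of width max|bag| − 1 = 3, and hence tw(G) ≤ 3.

Yes; width 3.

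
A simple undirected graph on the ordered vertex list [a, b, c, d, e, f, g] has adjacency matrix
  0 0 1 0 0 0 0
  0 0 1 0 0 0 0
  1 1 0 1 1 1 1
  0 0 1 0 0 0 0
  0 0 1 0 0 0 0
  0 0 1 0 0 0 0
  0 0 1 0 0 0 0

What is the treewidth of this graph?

1

A width-1 tree decomposition is:
Bags: B1 = {a, c}  B2 = {b, c}  B3 = {c, e}  B4 = {c, g}  B5 = {c, d}  B6 = {c, f}
Tree: B1–B2, B2–B3, B1–B4, B3–B5, B3–B6
Every bag has size at most 2, so the width is 2 − 1 = 1 and tw(G) ≤ 1. Any graph with an edge has treewidth ≥ 1, and G has the edge c–a. The upper and lower bounds meet at 1, so that is the treewidth.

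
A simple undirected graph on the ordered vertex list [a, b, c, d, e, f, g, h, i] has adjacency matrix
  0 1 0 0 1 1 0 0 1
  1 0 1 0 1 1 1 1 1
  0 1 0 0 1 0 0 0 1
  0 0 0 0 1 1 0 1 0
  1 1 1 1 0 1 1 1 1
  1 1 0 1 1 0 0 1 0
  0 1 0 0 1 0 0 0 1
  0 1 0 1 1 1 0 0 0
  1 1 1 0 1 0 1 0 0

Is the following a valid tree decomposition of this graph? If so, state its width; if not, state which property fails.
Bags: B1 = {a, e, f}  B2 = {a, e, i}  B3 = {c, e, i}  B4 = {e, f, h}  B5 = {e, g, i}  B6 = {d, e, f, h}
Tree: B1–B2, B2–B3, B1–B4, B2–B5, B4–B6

A tree decomposition must satisfy three properties: every vertex lies in some bag; for every edge, both endpoints lie together in some bag; and for every vertex, the bags containing it form a connected subtree. Here vertex b appears in no bag, so the decomposition is invalid.

No — vertex b appears in no bag.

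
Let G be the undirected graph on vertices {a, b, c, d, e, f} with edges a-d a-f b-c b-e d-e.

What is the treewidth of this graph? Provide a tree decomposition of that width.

Every bag has size at most 2, so the width is 2 − 1 = 1 and tw(G) ≤ 1. Any graph with an edge has treewidth ≥ 1, and G has the edge c–b. Hence tw(G) = 1 exactly.

Treewidth 1.
One optimal decomposition is:
Bags: B1 = {b, c}  B2 = {b, e}  B3 = {d, e}  B4 = {a, d}  B5 = {a, f}
Tree: B1–B2, B2–B3, B3–B4, B4–B5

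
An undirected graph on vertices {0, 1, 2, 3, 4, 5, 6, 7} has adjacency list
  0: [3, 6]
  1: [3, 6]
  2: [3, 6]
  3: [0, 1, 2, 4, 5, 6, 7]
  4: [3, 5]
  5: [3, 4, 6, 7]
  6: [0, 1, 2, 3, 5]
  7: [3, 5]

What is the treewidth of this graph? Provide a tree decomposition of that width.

Each bag holds 3 vertices, so the decomposition has width 2, which upper-bounds the treewidth. On the other hand G contains the 3-clique {3, 4, 5}. A clique must lie in a single bag of any decomposition, so no decomposition can have width below 2. The upper and lower bounds meet at 2, so that is the treewidth.

Treewidth 2.
One optimal decomposition is:
Bags: B1 = {3, 4, 5}  B2 = {3, 5, 6}  B3 = {3, 5, 7}  B4 = {2, 3, 6}  B5 = {0, 3, 6}  B6 = {1, 3, 6}
Tree: B1–B2, B1–B3, B2–B4, B2–B5, B2–B6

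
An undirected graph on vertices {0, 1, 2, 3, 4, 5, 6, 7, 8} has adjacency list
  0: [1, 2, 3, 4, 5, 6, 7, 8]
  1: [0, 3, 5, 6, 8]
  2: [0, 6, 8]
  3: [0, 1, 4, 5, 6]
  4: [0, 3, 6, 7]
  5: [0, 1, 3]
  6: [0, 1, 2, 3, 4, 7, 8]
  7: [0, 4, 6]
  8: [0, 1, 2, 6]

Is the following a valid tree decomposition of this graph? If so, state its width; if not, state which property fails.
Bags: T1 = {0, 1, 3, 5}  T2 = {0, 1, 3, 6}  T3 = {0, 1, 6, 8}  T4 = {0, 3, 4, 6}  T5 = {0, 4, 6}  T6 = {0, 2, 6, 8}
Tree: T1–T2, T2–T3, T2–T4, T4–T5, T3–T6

No — vertex 7 appears in no bag.

A tree decomposition must satisfy three properties: every vertex lies in some bag; for every edge, both endpoints lie together in some bag; and for every vertex, the bags containing it form a connected subtree. Here vertex 7 appears in no bag, so the decomposition is invalid.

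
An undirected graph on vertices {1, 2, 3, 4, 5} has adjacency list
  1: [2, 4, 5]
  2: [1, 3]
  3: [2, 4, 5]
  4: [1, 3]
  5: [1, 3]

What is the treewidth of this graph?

A width-2 tree decomposition is:
Bags: B1 = {1, 3, 4}  B2 = {1, 3, 5}  B3 = {1, 2, 3}
Tree: B1–B2, B2–B3
Every bag has size at most 3, so the width is 3 − 1 = 2 and tw(G) ≤ 2. Since 3–4–1–5–3 is a cycle in G, G is not acyclic. Forests are exactly the graphs of treewidth ≤ 1, so tw(G) ≥ 2. Combining the bounds, tw(G) = 2.

2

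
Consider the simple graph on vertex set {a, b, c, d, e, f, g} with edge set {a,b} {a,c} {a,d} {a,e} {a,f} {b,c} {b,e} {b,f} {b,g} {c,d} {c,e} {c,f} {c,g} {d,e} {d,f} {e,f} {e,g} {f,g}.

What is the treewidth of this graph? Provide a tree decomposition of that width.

Treewidth 4.
One such decomposition:
Bags: B1 = {a, c, d, e, f}  B2 = {a, b, c, e, f}  B3 = {b, c, e, f, g}
Tree: B1–B2, B2–B3

Each bag holds 5 vertices, so the decomposition has width 4, which upper-bounds the treewidth. Conversely, {b, c, e, f, g} is a clique of size 5, and the vertices of any clique must share a bag in every tree decomposition; so some bag has ≥ 5 vertices and tw(G) ≥ 4. Combining the bounds, tw(G) = 4.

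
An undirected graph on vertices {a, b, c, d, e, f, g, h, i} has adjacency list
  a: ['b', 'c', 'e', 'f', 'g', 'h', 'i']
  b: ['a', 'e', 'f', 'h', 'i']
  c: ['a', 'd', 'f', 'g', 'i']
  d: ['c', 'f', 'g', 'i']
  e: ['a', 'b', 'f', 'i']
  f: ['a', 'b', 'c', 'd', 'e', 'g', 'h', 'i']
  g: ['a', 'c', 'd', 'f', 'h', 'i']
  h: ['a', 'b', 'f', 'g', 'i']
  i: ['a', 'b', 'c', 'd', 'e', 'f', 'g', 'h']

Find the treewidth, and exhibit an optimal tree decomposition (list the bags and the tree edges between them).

Treewidth 4.
One such decomposition:
Bags: B1 = {a, c, f, g, i}  B2 = {a, f, g, h, i}  B3 = {a, b, f, h, i}  B4 = {a, b, e, f, i}  B5 = {c, d, f, g, i}
Tree: B1–B2, B2–B3, B3–B4, B1–B5

Each bag holds 5 vertices, so the decomposition has width 4, which upper-bounds the treewidth. On the other hand G contains the 5-clique {c, d, f, g, i}. A clique must lie in a single bag of any decomposition, so no decomposition can have width below 4. The upper and lower bounds meet at 4, so that is the treewidth.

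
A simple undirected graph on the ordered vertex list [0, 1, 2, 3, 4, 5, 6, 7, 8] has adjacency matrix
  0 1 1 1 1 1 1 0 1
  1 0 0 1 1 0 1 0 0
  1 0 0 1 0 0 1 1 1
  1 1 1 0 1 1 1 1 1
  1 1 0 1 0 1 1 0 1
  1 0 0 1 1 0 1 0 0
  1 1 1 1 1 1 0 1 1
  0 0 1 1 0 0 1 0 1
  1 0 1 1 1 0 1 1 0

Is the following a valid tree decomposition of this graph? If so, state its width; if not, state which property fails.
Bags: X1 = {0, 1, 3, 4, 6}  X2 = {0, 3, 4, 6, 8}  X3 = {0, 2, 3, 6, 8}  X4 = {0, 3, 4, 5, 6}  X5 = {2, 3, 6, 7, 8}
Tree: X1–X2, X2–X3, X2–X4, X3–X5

Every vertex of G appears in some bag (union = {0, 1, 2, 3, 4, 5, 6, 7, 8}); every edge is covered by a bag; and for each vertex v the set of bags containing v is connected in the bag tree. The decomposition is therefore valid. The largest bag has 5 vertices, so the width is 4.

Yes; width 4.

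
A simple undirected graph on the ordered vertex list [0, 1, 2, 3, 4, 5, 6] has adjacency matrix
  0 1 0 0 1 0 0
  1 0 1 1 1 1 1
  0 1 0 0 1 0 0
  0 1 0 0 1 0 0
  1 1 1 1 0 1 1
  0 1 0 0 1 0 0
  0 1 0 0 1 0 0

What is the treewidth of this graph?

A width-2 tree decomposition is:
Bags: B1 = {1, 3, 4}  B2 = {0, 1, 4}  B3 = {1, 4, 5}  B4 = {1, 2, 4}  B5 = {1, 4, 6}
Tree: B1–B2, B2–B3, B3–B4, B1–B5
The largest bag has 3 vertices, giving width 2; this decomposition certifies tw(G) ≤ 2. Conversely, {0, 1, 4} is a clique of size 3, and the vertices of any clique must share a bag in every tree decomposition; so some bag has ≥ 3 vertices and tw(G) ≥ 2. Hence tw(G) = 2 exactly.

2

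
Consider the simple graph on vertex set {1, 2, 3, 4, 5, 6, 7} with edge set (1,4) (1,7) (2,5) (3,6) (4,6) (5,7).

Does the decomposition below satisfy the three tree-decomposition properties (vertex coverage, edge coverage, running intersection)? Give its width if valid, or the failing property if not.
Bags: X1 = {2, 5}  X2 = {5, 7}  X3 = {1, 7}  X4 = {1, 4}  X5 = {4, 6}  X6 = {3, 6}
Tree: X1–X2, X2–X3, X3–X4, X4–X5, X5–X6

Yes; width 1.

Checking the three conditions: (i) the bags cover all of {1, 2, 3, 4, 5, 6, 7}; (ii) for each edge, some bag contains both endpoints; (iii) the bags containing any fixed vertex form a subtree. All hold, so the decomposition is valid with width 2 − 1 = 1.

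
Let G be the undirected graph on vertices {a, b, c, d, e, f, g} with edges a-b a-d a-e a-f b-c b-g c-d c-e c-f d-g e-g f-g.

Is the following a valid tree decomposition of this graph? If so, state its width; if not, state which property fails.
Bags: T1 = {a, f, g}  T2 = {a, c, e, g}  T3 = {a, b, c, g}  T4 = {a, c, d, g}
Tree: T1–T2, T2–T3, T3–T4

No — edge (c,f) lies in no bag.

A tree decomposition must satisfy three properties: every vertex lies in some bag; for every edge, both endpoints lie together in some bag; and for every vertex, the bags containing it form a connected subtree. Here edge (c,f) lies in no bag, so the decomposition is invalid.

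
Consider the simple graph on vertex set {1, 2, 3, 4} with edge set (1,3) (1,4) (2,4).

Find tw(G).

A width-1 tree decomposition is:
Bags: B1 = {2, 4}  B2 = {1, 4}  B3 = {1, 3}
Tree: B1–B2, B2–B3
Each bag holds 2 vertices, so the decomposition has width 1, which upper-bounds the treewidth. G has an edge, so its treewidth is at least 1. The upper and lower bounds meet at 1, so that is the treewidth.

1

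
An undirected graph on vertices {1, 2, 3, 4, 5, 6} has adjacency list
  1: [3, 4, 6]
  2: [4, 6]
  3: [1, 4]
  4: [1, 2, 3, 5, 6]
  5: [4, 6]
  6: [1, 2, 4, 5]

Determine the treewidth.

2

A width-2 tree decomposition is:
Bags: B1 = {1, 4, 6}  B2 = {1, 3, 4}  B3 = {2, 4, 6}  B4 = {4, 5, 6}
Tree: B1–B2, B1–B3, B3–B4
Each bag holds 3 vertices, so the decomposition has width 2, which upper-bounds the treewidth. For the lower bound, the 3 vertices {1, 3, 4} are pairwise adjacent, and any tree decomposition puts a clique entirely inside one bag — forcing width ≥ 2. Combining the bounds, tw(G) = 2.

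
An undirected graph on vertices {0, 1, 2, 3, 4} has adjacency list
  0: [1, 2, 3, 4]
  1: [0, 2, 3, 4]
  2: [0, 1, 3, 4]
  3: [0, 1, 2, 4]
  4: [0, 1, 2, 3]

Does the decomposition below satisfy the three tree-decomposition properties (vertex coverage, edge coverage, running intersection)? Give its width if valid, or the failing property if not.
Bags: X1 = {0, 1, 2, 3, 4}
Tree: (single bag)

Yes; width 4.

Every vertex of G appears in some bag (union = {0, 1, 2, 3, 4}); every edge is covered by a bag; and for each vertex v the set of bags containing v is connected in the bag tree. The decomposition is therefore valid. The largest bag has 5 vertices, so the width is 4.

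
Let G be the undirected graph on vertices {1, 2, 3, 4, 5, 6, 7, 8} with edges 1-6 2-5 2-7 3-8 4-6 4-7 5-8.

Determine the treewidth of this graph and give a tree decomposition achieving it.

Each bag holds 2 vertices, so the decomposition has width 1, which upper-bounds the treewidth. G has an edge, so its treewidth is at least 1. Combining the bounds, tw(G) = 1.

Treewidth 1.
Bags: B1 = {3, 8}  B2 = {5, 8}  B3 = {2, 5}  B4 = {2, 7}  B5 = {4, 7}  B6 = {4, 6}  B7 = {1, 6}
Tree: B1–B2, B2–B3, B3–B4, B4–B5, B5–B6, B6–B7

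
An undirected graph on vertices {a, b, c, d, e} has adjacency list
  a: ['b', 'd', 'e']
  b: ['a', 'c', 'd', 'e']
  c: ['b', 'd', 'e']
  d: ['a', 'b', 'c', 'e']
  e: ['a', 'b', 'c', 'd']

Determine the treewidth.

3

A width-3 tree decomposition is:
Bags: B1 = {a, b, d, e}  B2 = {b, c, d, e}
Tree: B1–B2
Each bag holds 4 vertices, so the decomposition has width 3, which upper-bounds the treewidth. For the lower bound, the 4 vertices {b, c, d, e} are pairwise adjacent, and any tree decomposition puts a clique entirely inside one bag — forcing width ≥ 3. Combining the bounds, tw(G) = 3.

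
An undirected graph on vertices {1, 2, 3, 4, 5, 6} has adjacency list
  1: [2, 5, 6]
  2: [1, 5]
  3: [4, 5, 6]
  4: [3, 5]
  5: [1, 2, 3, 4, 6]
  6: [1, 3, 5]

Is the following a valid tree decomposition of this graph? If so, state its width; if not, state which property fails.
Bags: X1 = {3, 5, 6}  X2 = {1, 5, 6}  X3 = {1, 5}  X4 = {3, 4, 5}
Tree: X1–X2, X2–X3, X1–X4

No — vertex 2 appears in no bag.

A tree decomposition must satisfy three properties: every vertex lies in some bag; for every edge, both endpoints lie together in some bag; and for every vertex, the bags containing it form a connected subtree. Here vertex 2 appears in no bag, so the decomposition is invalid.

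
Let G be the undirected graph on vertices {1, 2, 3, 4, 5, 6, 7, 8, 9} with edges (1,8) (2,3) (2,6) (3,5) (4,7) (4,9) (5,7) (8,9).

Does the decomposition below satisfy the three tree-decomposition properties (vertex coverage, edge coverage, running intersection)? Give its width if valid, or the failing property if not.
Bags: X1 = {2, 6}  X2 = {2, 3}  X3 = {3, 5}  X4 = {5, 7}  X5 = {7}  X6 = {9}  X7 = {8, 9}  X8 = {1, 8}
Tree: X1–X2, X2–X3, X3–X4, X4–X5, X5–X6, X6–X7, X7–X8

No — vertex 4 appears in no bag.

A tree decomposition must satisfy three properties: every vertex lies in some bag; for every edge, both endpoints lie together in some bag; and for every vertex, the bags containing it form a connected subtree. Here vertex 4 appears in no bag, so the decomposition is invalid.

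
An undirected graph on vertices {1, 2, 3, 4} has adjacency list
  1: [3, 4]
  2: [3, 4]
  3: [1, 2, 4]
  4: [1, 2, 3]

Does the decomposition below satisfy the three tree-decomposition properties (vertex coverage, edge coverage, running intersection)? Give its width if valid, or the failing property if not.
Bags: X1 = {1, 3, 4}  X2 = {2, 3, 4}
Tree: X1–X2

Yes; width 2.

Vertex coverage: the bags together contain {1, 2, 3, 4}, the full vertex set. Edge coverage: each edge of G has both endpoints in at least one bag. Running intersection: for every vertex, the bags containing it form a connected subtree. All three properties hold, so this is a valid tree decomposition of width max|bag| − 1 = 2, and hence tw(G) ≤ 2.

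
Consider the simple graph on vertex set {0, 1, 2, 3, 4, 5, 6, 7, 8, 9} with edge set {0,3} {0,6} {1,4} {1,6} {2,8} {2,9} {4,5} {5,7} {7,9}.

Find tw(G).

1

A width-1 tree decomposition is:
Bags: B1 = {2, 8}  B2 = {2, 9}  B3 = {7, 9}  B4 = {5, 7}  B5 = {4, 5}  B6 = {1, 4}  B7 = {1, 6}  B8 = {0, 6}  B9 = {0, 3}
Tree: B1–B2, B2–B3, B3–B4, B4–B5, B5–B6, B6–B7, B7–B8, B8–B9
The largest bag has 2 vertices, giving width 1; this decomposition certifies tw(G) ≤ 1. Any graph with an edge has treewidth ≥ 1, and G has the edge 8–2. The upper and lower bounds meet at 1, so that is the treewidth.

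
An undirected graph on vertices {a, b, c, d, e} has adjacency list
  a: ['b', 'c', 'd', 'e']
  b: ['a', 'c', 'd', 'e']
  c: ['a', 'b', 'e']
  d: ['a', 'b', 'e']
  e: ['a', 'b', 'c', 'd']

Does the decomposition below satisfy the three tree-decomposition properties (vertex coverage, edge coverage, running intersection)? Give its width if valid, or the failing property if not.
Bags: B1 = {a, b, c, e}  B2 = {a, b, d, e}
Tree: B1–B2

Vertex coverage: the bags together contain {a, b, c, d, e}, the full vertex set. Edge coverage: each edge of G has both endpoints in at least one bag. Running intersection: for every vertex, the bags containing it form a connected subtree. All three properties hold, so this is a valid tree decomposition of width max|bag| − 1 = 3, and hence tw(G) ≤ 3.

Yes; width 3.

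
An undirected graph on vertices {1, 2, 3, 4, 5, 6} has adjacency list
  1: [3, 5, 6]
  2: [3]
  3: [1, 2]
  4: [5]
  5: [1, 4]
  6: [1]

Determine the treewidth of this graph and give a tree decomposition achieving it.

The largest bag has 2 vertices, giving width 1; this decomposition certifies tw(G) ≤ 1. Any graph with an edge has treewidth ≥ 1, and G has the edge 1–5. The upper and lower bounds meet at 1, so that is the treewidth.

Treewidth 1.
One such decomposition:
Bags: B1 = {1, 5}  B2 = {1, 3}  B3 = {4, 5}  B4 = {1, 6}  B5 = {2, 3}
Tree: B1–B2, B1–B3, B2–B4, B2–B5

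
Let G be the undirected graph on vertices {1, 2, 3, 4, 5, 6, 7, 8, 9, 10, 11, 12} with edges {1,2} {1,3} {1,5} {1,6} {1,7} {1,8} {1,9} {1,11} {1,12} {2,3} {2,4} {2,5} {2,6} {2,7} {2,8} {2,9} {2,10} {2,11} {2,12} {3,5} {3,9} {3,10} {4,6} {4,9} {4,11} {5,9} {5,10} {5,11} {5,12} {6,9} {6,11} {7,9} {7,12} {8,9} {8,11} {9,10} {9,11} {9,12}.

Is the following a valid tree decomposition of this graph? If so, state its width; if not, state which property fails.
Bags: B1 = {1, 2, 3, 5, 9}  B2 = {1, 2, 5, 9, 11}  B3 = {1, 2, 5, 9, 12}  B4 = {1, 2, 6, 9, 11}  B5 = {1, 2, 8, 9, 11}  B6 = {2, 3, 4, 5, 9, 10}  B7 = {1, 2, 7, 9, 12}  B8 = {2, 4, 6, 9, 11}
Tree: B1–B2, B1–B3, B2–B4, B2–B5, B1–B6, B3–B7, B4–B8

A tree decomposition must satisfy three properties: every vertex lies in some bag; for every edge, both endpoints lie together in some bag; and for every vertex, the bags containing it form a connected subtree. Here bags containing vertex 4 are not connected in the tree, so the decomposition is invalid.

No — bags containing vertex 4 are not connected in the tree.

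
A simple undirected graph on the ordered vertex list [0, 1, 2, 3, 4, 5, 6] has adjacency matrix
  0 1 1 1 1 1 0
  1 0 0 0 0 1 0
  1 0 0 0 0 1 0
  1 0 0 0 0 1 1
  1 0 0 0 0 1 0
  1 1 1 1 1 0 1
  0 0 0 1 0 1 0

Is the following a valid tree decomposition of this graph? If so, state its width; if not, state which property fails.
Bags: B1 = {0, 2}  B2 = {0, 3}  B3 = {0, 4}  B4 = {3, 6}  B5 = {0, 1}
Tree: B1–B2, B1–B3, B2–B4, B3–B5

No — vertex 5 appears in no bag.

A tree decomposition must satisfy three properties: every vertex lies in some bag; for every edge, both endpoints lie together in some bag; and for every vertex, the bags containing it form a connected subtree. Here vertex 5 appears in no bag, so the decomposition is invalid.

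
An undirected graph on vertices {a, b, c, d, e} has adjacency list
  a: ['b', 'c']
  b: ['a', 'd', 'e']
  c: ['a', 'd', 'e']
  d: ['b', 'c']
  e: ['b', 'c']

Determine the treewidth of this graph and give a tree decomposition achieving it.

Treewidth 2.
One such decomposition:
Bags: B1 = {a, b, c}  B2 = {b, c, d}  B3 = {b, c, e}
Tree: B1–B2, B2–B3

Each bag holds 3 vertices, so the decomposition has width 2, which upper-bounds the treewidth. For the lower bound, G contains the cycle a–b–d–c–a, so G is not a forest; only forests have treewidth ≤ 1, hence tw(G) ≥ 2. Combining the bounds, tw(G) = 2.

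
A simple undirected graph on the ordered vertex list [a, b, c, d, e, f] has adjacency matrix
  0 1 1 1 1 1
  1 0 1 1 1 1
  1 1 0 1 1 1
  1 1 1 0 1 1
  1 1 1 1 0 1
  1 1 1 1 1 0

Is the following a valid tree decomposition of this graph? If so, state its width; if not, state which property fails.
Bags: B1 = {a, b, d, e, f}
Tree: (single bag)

No — vertex c appears in no bag.

A tree decomposition must satisfy three properties: every vertex lies in some bag; for every edge, both endpoints lie together in some bag; and for every vertex, the bags containing it form a connected subtree. Here vertex c appears in no bag, so the decomposition is invalid.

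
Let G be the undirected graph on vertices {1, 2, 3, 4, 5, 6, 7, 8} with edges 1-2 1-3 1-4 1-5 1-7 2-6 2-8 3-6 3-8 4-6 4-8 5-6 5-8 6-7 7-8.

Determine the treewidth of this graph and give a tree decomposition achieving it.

The largest bag has 4 vertices, giving width 3; this decomposition certifies tw(G) ≤ 3. For the lower bound: the 4 vertex sets {7,8}, {1,5}, {6}, {4} are disjoint, each induces a connected subgraph, and every pair is joined by at least one edge of G. Contracting each set to a single vertex therefore yields K_{4} as a minor, and since treewidth is minor-monotone, tw(G) ≥ tw(K_{4}) = 3. Therefore the treewidth is 3.

Treewidth 3.
One such decomposition:
Bags: B1 = {1, 6, 7, 8}  B2 = {1, 5, 6, 8}  B3 = {1, 4, 6, 8}  B4 = {1, 3, 6, 8}  B5 = {1, 2, 6, 8}
Tree: B1–B2, B2–B3, B3–B4, B4–B5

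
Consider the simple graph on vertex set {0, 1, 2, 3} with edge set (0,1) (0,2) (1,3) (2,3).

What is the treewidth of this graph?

2

A width-2 tree decomposition is:
Bags: B1 = {1, 2, 3}  B2 = {0, 1, 2}
Tree: B1–B2
Every bag has size at most 3, so the width is 3 − 1 = 2 and tw(G) ≤ 2. The edges 2–3–1–0–2 form a cycle, so G is not a tree and its treewidth is at least 2. The upper and lower bounds meet at 2, so that is the treewidth.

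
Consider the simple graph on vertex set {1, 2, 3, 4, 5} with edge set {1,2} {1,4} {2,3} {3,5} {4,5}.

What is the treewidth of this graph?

2

A width-2 tree decomposition is:
Bags: B1 = {1, 2, 4}  B2 = {2, 3, 4}  B3 = {3, 4, 5}
Tree: B1–B2, B2–B3
Each bag holds 3 vertices, so the decomposition has width 2, which upper-bounds the treewidth. The edges 4–1–2–3–5–4 form a cycle, so G is not a tree and its treewidth is at least 2. Therefore the treewidth is 2.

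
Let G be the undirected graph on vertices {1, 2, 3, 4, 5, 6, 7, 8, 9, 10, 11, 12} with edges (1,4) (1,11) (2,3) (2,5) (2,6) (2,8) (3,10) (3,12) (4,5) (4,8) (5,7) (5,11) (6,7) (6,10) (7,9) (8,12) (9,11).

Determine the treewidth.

A width-3 tree decomposition is:
Bags: B1 = {3, 8, 10, 12}  B2 = {2, 3, 8, 10}  B3 = {2, 6, 8, 10}  B4 = {2, 4, 6, 8}  B5 = {2, 4, 5, 6}  B6 = {4, 5, 6, 7}  B7 = {1, 4, 5, 7}  B8 = {1, 5, 7, 11}  B9 = {1, 7, 9, 11}
Tree: B1–B2, B2–B3, B3–B4, B4–B5, B5–B6, B6–B7, B7–B8, B8–B9
Each bag holds 4 vertices, so the decomposition has width 3, which upper-bounds the treewidth. For the lower bound: the 4 vertex sets {3,10,12}, {8}, {2}, {4,5,6,7} are disjoint, each induces a connected subgraph, and every pair is joined by at least one edge of G. Contracting each set to a single vertex therefore yields K_{4} as a minor, and since treewidth is minor-monotone, tw(G) ≥ tw(K_{4}) = 3. The upper and lower bounds meet at 3, so that is the treewidth.

3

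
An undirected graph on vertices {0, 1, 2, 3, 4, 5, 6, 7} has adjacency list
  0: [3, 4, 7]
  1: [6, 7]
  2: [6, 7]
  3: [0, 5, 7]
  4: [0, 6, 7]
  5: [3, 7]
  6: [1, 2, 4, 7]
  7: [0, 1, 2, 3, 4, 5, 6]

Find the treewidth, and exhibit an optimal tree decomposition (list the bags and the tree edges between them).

Treewidth 2.
Bags: B1 = {4, 6, 7}  B2 = {2, 6, 7}  B3 = {0, 4, 7}  B4 = {1, 6, 7}  B5 = {0, 3, 7}  B6 = {3, 5, 7}
Tree: B1–B2, B1–B3, B1–B4, B3–B5, B5–B6

The largest bag has 3 vertices, giving width 2; this decomposition certifies tw(G) ≤ 2. On the other hand G contains the 3-clique {0, 3, 7}. A clique must lie in a single bag of any decomposition, so no decomposition can have width below 2. The upper and lower bounds meet at 2, so that is the treewidth.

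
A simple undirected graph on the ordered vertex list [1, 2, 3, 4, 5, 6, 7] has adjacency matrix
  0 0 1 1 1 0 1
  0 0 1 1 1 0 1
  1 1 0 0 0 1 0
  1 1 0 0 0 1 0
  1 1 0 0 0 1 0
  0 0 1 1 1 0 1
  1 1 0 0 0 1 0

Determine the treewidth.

3

A width-3 tree decomposition is:
Bags: B1 = {1, 2, 6, 7}  B2 = {1, 2, 3, 6}  B3 = {1, 2, 5, 6}  B4 = {1, 2, 4, 6}
Tree: B1–B2, B2–B3, B3–B4
Every bag has size at most 4, so the width is 4 − 1 = 3 and tw(G) ≤ 3. For the lower bound: the 4 vertex sets {2,7}, {1,3}, {6}, {5} are disjoint, each induces a connected subgraph, and every pair is joined by at least one edge of G. Contracting each set to a single vertex therefore yields K_{4} as a minor, and since treewidth is minor-monotone, tw(G) ≥ tw(K_{4}) = 3. Combining the bounds, tw(G) = 3.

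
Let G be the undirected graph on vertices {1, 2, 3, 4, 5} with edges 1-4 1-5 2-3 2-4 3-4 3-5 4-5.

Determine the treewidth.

A width-2 tree decomposition is:
Bags: B1 = {3, 4, 5}  B2 = {2, 3, 4}  B3 = {1, 4, 5}
Tree: B1–B2, B1–B3
The largest bag has 3 vertices, giving width 2; this decomposition certifies tw(G) ≤ 2. Conversely, {1, 4, 5} is a clique of size 3, and the vertices of any clique must share a bag in every tree decomposition; so some bag has ≥ 3 vertices and tw(G) ≥ 2. Therefore the treewidth is 2.

2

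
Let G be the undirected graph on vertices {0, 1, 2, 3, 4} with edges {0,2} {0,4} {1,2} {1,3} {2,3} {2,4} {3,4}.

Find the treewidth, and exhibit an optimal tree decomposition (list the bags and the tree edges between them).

Each bag holds 3 vertices, so the decomposition has width 2, which upper-bounds the treewidth. On the other hand G contains the 3-clique {0, 2, 4}. A clique must lie in a single bag of any decomposition, so no decomposition can have width below 2. Therefore the treewidth is 2.

Treewidth 2.
One optimal decomposition is:
Bags: B1 = {2, 3, 4}  B2 = {0, 2, 4}  B3 = {1, 2, 3}
Tree: B1–B2, B1–B3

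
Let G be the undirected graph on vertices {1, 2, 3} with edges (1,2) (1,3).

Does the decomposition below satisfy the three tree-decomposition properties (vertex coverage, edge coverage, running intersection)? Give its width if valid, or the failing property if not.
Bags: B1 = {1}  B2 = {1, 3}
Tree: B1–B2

A tree decomposition must satisfy three properties: every vertex lies in some bag; for every edge, both endpoints lie together in some bag; and for every vertex, the bags containing it form a connected subtree. Here vertex 2 appears in no bag, so the decomposition is invalid.

No — vertex 2 appears in no bag.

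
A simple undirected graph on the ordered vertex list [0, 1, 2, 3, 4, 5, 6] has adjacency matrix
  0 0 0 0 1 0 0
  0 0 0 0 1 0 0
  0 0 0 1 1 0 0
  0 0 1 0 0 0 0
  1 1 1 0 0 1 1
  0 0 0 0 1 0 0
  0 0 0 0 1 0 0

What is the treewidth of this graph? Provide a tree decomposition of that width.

Each bag holds 2 vertices, so the decomposition has width 1, which upper-bounds the treewidth. Since G has at least one edge (e.g. 2–4), it is not an edgeless graph, so tw(G) ≥ 1. Hence tw(G) = 1 exactly.

Treewidth 1.
Bags: B1 = {2, 4}  B2 = {1, 4}  B3 = {0, 4}  B4 = {4, 6}  B5 = {2, 3}  B6 = {4, 5}
Tree: B1–B2, B2–B3, B3–B4, B1–B5, B3–B6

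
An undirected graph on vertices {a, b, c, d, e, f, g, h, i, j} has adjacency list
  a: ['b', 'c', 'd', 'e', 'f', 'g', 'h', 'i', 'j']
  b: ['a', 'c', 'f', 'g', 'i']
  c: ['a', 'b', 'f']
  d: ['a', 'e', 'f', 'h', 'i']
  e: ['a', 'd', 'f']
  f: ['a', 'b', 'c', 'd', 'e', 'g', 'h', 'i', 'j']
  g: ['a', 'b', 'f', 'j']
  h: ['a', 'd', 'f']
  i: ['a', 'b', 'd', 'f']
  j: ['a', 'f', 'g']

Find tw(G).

3

A width-3 tree decomposition is:
Bags: B1 = {a, d, f, i}  B2 = {a, d, f, h}  B3 = {a, b, f, i}  B4 = {a, b, c, f}  B5 = {a, d, e, f}  B6 = {a, b, f, g}  B7 = {a, f, g, j}
Tree: B1–B2, B1–B3, B3–B4, B1–B5, B4–B6, B6–B7
Each bag holds 4 vertices, so the decomposition has width 3, which upper-bounds the treewidth. On the other hand G contains the 4-clique {a, d, e, f}. A clique must lie in a single bag of any decomposition, so no decomposition can have width below 3. The upper and lower bounds meet at 3, so that is the treewidth.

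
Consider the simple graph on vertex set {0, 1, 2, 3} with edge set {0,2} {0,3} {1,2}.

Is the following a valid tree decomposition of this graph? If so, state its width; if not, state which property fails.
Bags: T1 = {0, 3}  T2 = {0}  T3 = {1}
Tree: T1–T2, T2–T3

A tree decomposition must satisfy three properties: every vertex lies in some bag; for every edge, both endpoints lie together in some bag; and for every vertex, the bags containing it form a connected subtree. Here vertex 2 appears in no bag, so the decomposition is invalid.

No — vertex 2 appears in no bag.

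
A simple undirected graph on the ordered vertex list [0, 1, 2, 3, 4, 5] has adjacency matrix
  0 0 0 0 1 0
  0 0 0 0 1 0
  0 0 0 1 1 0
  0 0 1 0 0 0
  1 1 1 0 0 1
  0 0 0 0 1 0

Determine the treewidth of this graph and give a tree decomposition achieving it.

Every bag has size at most 2, so the width is 2 − 1 = 1 and tw(G) ≤ 1. Since G has at least one edge (e.g. 4–5), it is not an edgeless graph, so tw(G) ≥ 1. Hence tw(G) = 1 exactly.

Treewidth 1.
Bags: B1 = {4, 5}  B2 = {2, 4}  B3 = {1, 4}  B4 = {2, 3}  B5 = {0, 4}
Tree: B1–B2, B2–B3, B2–B4, B2–B5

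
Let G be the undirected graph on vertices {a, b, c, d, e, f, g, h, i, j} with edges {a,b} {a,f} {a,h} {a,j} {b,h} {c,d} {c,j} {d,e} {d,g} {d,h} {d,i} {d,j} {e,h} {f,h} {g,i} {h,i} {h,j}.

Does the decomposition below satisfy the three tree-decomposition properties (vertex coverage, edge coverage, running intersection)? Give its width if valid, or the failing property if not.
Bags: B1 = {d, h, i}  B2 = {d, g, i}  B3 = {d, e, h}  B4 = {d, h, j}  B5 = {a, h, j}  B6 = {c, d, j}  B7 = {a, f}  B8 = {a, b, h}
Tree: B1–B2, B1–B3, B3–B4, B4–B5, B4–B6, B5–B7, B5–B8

A tree decomposition must satisfy three properties: every vertex lies in some bag; for every edge, both endpoints lie together in some bag; and for every vertex, the bags containing it form a connected subtree. Here edge (h,f) lies in no bag, so the decomposition is invalid.

No — edge (h,f) lies in no bag.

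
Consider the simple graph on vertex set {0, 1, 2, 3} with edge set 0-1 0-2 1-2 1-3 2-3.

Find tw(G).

A width-2 tree decomposition is:
Bags: B1 = {1, 2, 3}  B2 = {0, 1, 2}
Tree: B1–B2
Each bag holds 3 vertices, so the decomposition has width 2, which upper-bounds the treewidth. For the lower bound, the 3 vertices {0, 1, 2} are pairwise adjacent, and any tree decomposition puts a clique entirely inside one bag — forcing width ≥ 2. Combining the bounds, tw(G) = 2.

2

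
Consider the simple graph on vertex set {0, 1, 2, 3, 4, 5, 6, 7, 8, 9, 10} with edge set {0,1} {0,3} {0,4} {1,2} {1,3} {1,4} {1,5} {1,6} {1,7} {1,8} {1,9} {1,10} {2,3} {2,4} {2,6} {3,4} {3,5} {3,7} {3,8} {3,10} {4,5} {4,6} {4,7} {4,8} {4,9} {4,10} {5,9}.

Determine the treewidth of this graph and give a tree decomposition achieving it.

Every bag has size at most 4, so the width is 4 − 1 = 3 and tw(G) ≤ 3. On the other hand G contains the 4-clique {1, 4, 5, 9}. A clique must lie in a single bag of any decomposition, so no decomposition can have width below 3. The upper and lower bounds meet at 3, so that is the treewidth.

Treewidth 3.
Bags: B1 = {1, 3, 4, 5}  B2 = {1, 2, 3, 4}  B3 = {1, 3, 4, 10}  B4 = {0, 1, 3, 4}  B5 = {1, 3, 4, 7}  B6 = {1, 3, 4, 8}  B7 = {1, 4, 5, 9}  B8 = {1, 2, 4, 6}
Tree: B1–B2, B2–B3, B2–B4, B3–B5, B2–B6, B1–B7, B2–B8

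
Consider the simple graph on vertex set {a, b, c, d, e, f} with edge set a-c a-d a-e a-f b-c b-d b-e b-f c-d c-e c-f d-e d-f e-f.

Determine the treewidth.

A width-4 tree decomposition is:
Bags: B1 = {a, c, d, e, f}  B2 = {b, c, d, e, f}
Tree: B1–B2
Every bag has size at most 5, so the width is 5 − 1 = 4 and tw(G) ≤ 4. For the lower bound, the 5 vertices {a, c, d, e, f} are pairwise adjacent, and any tree decomposition puts a clique entirely inside one bag — forcing width ≥ 4. The upper and lower bounds meet at 4, so that is the treewidth.

4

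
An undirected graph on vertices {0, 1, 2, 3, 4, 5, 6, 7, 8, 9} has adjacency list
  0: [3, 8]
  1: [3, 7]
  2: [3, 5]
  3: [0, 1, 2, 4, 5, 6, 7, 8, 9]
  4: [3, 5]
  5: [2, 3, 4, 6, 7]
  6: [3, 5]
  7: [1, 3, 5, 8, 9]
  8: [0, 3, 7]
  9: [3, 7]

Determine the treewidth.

A width-2 tree decomposition is:
Bags: B1 = {3, 5, 7}  B2 = {2, 3, 5}  B3 = {3, 7, 9}  B4 = {3, 4, 5}  B5 = {1, 3, 7}  B6 = {3, 5, 6}  B7 = {3, 7, 8}  B8 = {0, 3, 8}
Tree: B1–B2, B1–B3, B1–B4, B3–B5, B4–B6, B5–B7, B7–B8
The largest bag has 3 vertices, giving width 2; this decomposition certifies tw(G) ≤ 2. Conversely, {0, 3, 8} is a clique of size 3, and the vertices of any clique must share a bag in every tree decomposition; so some bag has ≥ 3 vertices and tw(G) ≥ 2. Therefore the treewidth is 2.

2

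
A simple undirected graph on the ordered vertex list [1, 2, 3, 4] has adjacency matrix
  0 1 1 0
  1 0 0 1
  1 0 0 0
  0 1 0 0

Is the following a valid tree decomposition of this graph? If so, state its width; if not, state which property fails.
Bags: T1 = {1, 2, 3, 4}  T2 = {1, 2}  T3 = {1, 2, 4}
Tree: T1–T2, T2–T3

A tree decomposition must satisfy three properties: every vertex lies in some bag; for every edge, both endpoints lie together in some bag; and for every vertex, the bags containing it form a connected subtree. Here bags containing vertex 4 are not connected in the tree, so the decomposition is invalid.

No — bags containing vertex 4 are not connected in the tree.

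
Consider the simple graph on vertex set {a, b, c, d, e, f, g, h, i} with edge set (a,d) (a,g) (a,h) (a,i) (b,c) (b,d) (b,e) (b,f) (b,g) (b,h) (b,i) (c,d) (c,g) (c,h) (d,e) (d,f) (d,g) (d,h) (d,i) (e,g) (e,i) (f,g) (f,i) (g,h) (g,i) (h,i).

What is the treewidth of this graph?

A width-4 tree decomposition is:
Bags: B1 = {b, d, e, g, i}  B2 = {b, d, g, h, i}  B3 = {b, d, f, g, i}  B4 = {a, d, g, h, i}  B5 = {b, c, d, g, h}
Tree: B1–B2, B2–B3, B2–B4, B2–B5
Every bag has size at most 5, so the width is 5 − 1 = 4 and tw(G) ≤ 4. On the other hand G contains the 5-clique {a, d, g, h, i}. A clique must lie in a single bag of any decomposition, so no decomposition can have width below 4. Combining the bounds, tw(G) = 4.

4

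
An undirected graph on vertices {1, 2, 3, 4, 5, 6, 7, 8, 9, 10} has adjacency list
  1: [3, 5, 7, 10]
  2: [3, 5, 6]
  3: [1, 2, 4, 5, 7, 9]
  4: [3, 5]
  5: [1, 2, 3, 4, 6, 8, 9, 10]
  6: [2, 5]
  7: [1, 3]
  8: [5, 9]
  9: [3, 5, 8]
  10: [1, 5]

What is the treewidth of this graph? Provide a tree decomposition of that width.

Each bag holds 3 vertices, so the decomposition has width 2, which upper-bounds the treewidth. Conversely, {5, 8, 9} is a clique of size 3, and the vertices of any clique must share a bag in every tree decomposition; so some bag has ≥ 3 vertices and tw(G) ≥ 2. Hence tw(G) = 2 exactly.

Treewidth 2.
Bags: B1 = {1, 3, 5}  B2 = {2, 3, 5}  B3 = {3, 5, 9}  B4 = {2, 5, 6}  B5 = {1, 5, 10}  B6 = {1, 3, 7}  B7 = {3, 4, 5}  B8 = {5, 8, 9}
Tree: B1–B2, B2–B3, B2–B4, B1–B5, B1–B6, B2–B7, B3–B8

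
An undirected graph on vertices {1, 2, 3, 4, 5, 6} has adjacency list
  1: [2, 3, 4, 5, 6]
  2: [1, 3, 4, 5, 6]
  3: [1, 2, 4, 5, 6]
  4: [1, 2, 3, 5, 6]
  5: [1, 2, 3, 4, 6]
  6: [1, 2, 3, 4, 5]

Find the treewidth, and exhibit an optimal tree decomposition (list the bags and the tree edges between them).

Treewidth 5.
One optimal decomposition is:
Bags: B1 = {1, 2, 3, 4, 5, 6}
Tree: (single bag)

With just one bag of size 6, the width is 6 − 1 = 5, so tw(G) ≤ 5. For the lower bound, the 6 vertices {1, 2, 3, 4, 5, 6} are pairwise adjacent, and any tree decomposition puts a clique entirely inside one bag — forcing width ≥ 5. The upper and lower bounds meet at 5, so that is the treewidth.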